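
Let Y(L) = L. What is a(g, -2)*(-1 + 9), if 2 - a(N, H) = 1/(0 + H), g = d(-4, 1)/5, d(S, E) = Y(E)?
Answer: 20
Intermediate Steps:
d(S, E) = E
g = 1/5 ≈ 0.20000
a(N, H) = 2 - 1/H (a(N, H) = 2 - 1/(0 + H) = 2 - 1/H)
a(g, -2)*(-1 + 9) = (2 - 1/(-2))*(-1 + 9) = (2 - 1*(-1/2))*8 = (2 + 1/2)*8 = (5/2)*8 = 20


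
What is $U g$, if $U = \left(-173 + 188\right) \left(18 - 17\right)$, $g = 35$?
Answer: $525$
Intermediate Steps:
$U = 15$ ($U = 15 \left(18 - 17\right) = 15 \cdot 1 = 15$)
$U g = 15 \cdot 35 = 525$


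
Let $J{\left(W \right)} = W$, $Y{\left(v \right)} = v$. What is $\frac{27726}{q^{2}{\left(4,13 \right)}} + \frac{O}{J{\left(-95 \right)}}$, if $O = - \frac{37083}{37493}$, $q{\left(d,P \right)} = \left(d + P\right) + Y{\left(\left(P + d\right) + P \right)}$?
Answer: $\frac{98837353557}{7868093515} \approx 12.562$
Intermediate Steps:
$q{\left(d,P \right)} = 2 d + 3 P$ ($q{\left(d,P \right)} = \left(d + P\right) + \left(\left(P + d\right) + P\right) = \left(P + d\right) + \left(d + 2 P\right) = 2 d + 3 P$)
$O = - \frac{37083}{37493}$ ($O = \left(-37083\right) \frac{1}{37493} = - \frac{37083}{37493} \approx -0.98906$)
$\frac{27726}{q^{2}{\left(4,13 \right)}} + \frac{O}{J{\left(-95 \right)}} = \frac{27726}{\left(2 \cdot 4 + 3 \cdot 13\right)^{2}} - \frac{37083}{37493 \left(-95\right)} = \frac{27726}{\left(8 + 39\right)^{2}} - - \frac{37083}{3561835} = \frac{27726}{47^{2}} + \frac{37083}{3561835} = \frac{27726}{2209} + \frac{37083}{3561835} = \frac{98837353557}{7868093515}$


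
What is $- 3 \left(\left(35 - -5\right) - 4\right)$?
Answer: $-108$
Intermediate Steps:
$- 3 \left(\left(35 - -5\right) - 4\right) = - 3 \left(\left(35 + 5\right) - 4\right) = - 3 \left(40 - 4\right) = \left(-3\right) 36 = -108$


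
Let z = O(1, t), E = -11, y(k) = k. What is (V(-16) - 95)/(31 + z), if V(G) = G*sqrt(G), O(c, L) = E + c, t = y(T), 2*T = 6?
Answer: -95/21 - 64*I/21 ≈ -4.5238 - 3.0476*I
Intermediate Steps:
T = 3 (T = (1/2)*6 = 3)
t = 3
O(c, L) = -11 + c
z = -10 (z = -11 + 1 = -10)
V(G) = G**(3/2)
(V(-16) - 95)/(31 + z) = ((-16)**(3/2) - 95)/(31 - 10) = (-64*I - 95)/21 = (-95 - 64*I)*(1/21) = -95/21 - 64*I/21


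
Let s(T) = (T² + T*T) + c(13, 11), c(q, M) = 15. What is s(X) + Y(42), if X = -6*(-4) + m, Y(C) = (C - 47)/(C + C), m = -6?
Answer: 55687/84 ≈ 662.94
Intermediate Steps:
Y(C) = (-47 + C)/(2*C) (Y(C) = (-47 + C)/((2*C)) = (-47 + C)*(1/(2*C)) = (-47 + C)/(2*C))
X = 18 (X = -6*(-4) - 6 = 24 - 6 = 18)
s(T) = 15 + 2*T² (s(T) = (T² + T*T) + 15 = (T² + T²) + 15 = 2*T² + 15 = 15 + 2*T²)
s(X) + Y(42) = (15 + 2*18²) + (½)*(-47 + 42)/42 = (15 + 2*324) + (½)*(1/42)*(-5) = (15 + 648) - 5/84 = 663 - 5/84 = 55687/84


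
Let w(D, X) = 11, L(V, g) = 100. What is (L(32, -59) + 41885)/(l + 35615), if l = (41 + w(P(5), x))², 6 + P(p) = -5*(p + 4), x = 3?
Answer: 13995/12773 ≈ 1.0957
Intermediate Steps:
P(p) = -26 - 5*p (P(p) = -6 - 5*(p + 4) = -6 - 5*(4 + p) = -6 + (-20 - 5*p) = -26 - 5*p)
l = 2704 (l = (41 + 11)² = 52² = 2704)
(L(32, -59) + 41885)/(l + 35615) = (100 + 41885)/(2704 + 35615) = 41985/38319 = 41985*(1/38319) = 13995/12773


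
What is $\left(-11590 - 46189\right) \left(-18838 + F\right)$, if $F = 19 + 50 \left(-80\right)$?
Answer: $1318459001$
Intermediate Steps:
$F = -3981$ ($F = 19 - 4000 = -3981$)
$\left(-11590 - 46189\right) \left(-18838 + F\right) = \left(-11590 - 46189\right) \left(-18838 - 3981\right) = \left(-57779\right) \left(-22819\right) = 1318459001$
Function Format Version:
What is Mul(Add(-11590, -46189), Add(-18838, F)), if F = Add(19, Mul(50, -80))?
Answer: 1318459001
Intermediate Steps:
F = -3981 (F = Add(19, -4000) = -3981)
Mul(Add(-11590, -46189), Add(-18838, F)) = Mul(Add(-11590, -46189), Add(-18838, -3981)) = Mul(-57779, -22819) = 1318459001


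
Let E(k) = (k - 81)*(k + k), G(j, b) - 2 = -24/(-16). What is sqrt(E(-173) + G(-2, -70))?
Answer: 5*sqrt(14062)/2 ≈ 296.46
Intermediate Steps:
G(j, b) = 7/2 (G(j, b) = 2 - 24/(-16) = 2 - 24*(-1/16) = 2 + 3/2 = 7/2)
E(k) = 2*k*(-81 + k) (E(k) = (-81 + k)*(2*k) = 2*k*(-81 + k))
sqrt(E(-173) + G(-2, -70)) = sqrt(2*(-173)*(-81 - 173) + 7/2) = sqrt(2*(-173)*(-254) + 7/2) = sqrt(87884 + 7/2) = sqrt(175775/2) = 5*sqrt(14062)/2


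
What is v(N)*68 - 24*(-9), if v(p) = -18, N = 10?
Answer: -1008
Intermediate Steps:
v(N)*68 - 24*(-9) = -18*68 - 24*(-9) = -1224 + 216 = -1008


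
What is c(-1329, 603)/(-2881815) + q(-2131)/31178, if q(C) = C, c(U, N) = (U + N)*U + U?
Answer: -2412128681/5989948538 ≈ -0.40270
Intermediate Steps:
c(U, N) = U + U*(N + U) (c(U, N) = (N + U)*U + U = U*(N + U) + U = U + U*(N + U))
c(-1329, 603)/(-2881815) + q(-2131)/31178 = -1329*(1 + 603 - 1329)/(-2881815) - 2131/31178 = -1329*(-725)*(-1/2881815) - 2131*1/31178 = 963525*(-1/2881815) - 2131/31178 = -64235/192121 - 2131/31178 = -2412128681/5989948538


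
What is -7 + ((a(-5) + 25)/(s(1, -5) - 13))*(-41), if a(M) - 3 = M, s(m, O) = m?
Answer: 859/12 ≈ 71.583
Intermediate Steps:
a(M) = 3 + M
-7 + ((a(-5) + 25)/(s(1, -5) - 13))*(-41) = -7 + (((3 - 5) + 25)/(1 - 13))*(-41) = -7 + ((-2 + 25)/(-12))*(-41) = -7 + (23*(-1/12))*(-41) = -7 - 23/12*(-41) = -7 + 943/12 = 859/12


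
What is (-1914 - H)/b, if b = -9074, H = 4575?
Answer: 6489/9074 ≈ 0.71512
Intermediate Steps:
(-1914 - H)/b = (-1914 - 1*4575)/(-9074) = (-1914 - 4575)*(-1/9074) = -6489*(-1/9074) = 6489/9074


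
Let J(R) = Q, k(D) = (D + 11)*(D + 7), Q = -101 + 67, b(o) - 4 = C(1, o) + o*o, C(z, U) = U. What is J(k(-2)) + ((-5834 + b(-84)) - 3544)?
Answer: -2436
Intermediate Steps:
b(o) = 4 + o + o**2 (b(o) = 4 + (o + o*o) = 4 + (o + o**2) = 4 + o + o**2)
Q = -34
k(D) = (7 + D)*(11 + D) (k(D) = (11 + D)*(7 + D) = (7 + D)*(11 + D))
J(R) = -34
J(k(-2)) + ((-5834 + b(-84)) - 3544) = -34 + ((-5834 + (4 - 84 + (-84)**2)) - 3544) = -34 + ((-5834 + (4 - 84 + 7056)) - 3544) = -34 + ((-5834 + 6976) - 3544) = -34 + (1142 - 3544) = -34 - 2402 = -2436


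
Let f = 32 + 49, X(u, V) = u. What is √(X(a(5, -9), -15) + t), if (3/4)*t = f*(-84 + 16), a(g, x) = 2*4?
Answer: 2*I*√1834 ≈ 85.65*I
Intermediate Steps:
a(g, x) = 8
f = 81
t = -7344 (t = 4*(81*(-84 + 16))/3 = 4*(81*(-68))/3 = (4/3)*(-5508) = -7344)
√(X(a(5, -9), -15) + t) = √(8 - 7344) = √(-7336) = 2*I*√1834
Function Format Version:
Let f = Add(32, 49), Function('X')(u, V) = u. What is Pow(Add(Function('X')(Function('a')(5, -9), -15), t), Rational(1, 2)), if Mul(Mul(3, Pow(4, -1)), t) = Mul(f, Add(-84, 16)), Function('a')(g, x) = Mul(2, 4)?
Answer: Mul(2, I, Pow(1834, Rational(1, 2))) ≈ Mul(85.650, I)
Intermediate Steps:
Function('a')(g, x) = 8
f = 81
t = -7344 (t = Mul(Rational(4, 3), Mul(81, Add(-84, 16))) = Mul(Rational(4, 3), Mul(81, -68)) = Mul(Rational(4, 3), -5508) = -7344)
Pow(Add(Function('X')(Function('a')(5, -9), -15), t), Rational(1, 2)) = Pow(Add(8, -7344), Rational(1, 2)) = Pow(-7336, Rational(1, 2)) = Mul(2, I, Pow(1834, Rational(1, 2)))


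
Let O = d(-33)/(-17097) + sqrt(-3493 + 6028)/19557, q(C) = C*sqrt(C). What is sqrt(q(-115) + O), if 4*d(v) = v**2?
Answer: sqrt(-52299740097 + 2183195716*sqrt(15) - 377702095465260*I*sqrt(115))/1812282 ≈ 24.832 - 24.832*I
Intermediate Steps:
d(v) = v**2/4
q(C) = C**(3/2)
O = -363/22796 + 13*sqrt(15)/19557 (O = ((1/4)*(-33)**2)/(-17097) + sqrt(-3493 + 6028)/19557 = ((1/4)*1089)*(-1/17097) + sqrt(2535)*(1/19557) = (1089/4)*(-1/17097) + (13*sqrt(15))*(1/19557) = -363/22796 + 13*sqrt(15)/19557 ≈ -0.013349)
sqrt(q(-115) + O) = sqrt((-115)**(3/2) + (-363/22796 + 13*sqrt(15)/19557)) = sqrt(-115*I*sqrt(115) + (-363/22796 + 13*sqrt(15)/19557)) = sqrt(-363/22796 + 13*sqrt(15)/19557 - 115*I*sqrt(115))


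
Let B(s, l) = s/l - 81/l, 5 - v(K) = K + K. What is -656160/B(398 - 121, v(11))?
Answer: 2788680/49 ≈ 56912.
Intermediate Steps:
v(K) = 5 - 2*K (v(K) = 5 - (K + K) = 5 - 2*K)
B(s, l) = -81/l + s/l
-656160/B(398 - 121, v(11)) = -656160*(5 - 2*11)/(-81 + (398 - 121)) = -656160*(5 - 22)/(-81 + 277) = -656160/(196/(-17)) = -656160/((-1/17*196)) = -656160/(-196/17) = -656160*(-17/196) = 2788680/49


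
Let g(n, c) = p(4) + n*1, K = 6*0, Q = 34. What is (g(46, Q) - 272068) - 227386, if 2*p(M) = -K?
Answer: -499408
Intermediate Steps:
K = 0
p(M) = 0 (p(M) = (-1*0)/2 = (½)*0 = 0)
g(n, c) = n (g(n, c) = 0 + n*1 = 0 + n = n)
(g(46, Q) - 272068) - 227386 = (46 - 272068) - 227386 = -272022 - 227386 = -499408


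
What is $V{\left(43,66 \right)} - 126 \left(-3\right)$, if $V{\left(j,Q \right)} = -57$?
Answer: $321$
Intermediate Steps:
$V{\left(43,66 \right)} - 126 \left(-3\right) = -57 - 126 \left(-3\right) = -57 - -378 = -57 + 378 = 321$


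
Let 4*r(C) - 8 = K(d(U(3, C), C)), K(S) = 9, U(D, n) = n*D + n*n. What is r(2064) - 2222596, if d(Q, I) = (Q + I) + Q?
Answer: -8890367/4 ≈ -2.2226e+6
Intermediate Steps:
U(D, n) = n**2 + D*n (U(D, n) = D*n + n**2 = n**2 + D*n)
d(Q, I) = I + 2*Q (d(Q, I) = (I + Q) + Q = I + 2*Q)
r(C) = 17/4 (r(C) = 2 + (1/4)*9 = 2 + 9/4 = 17/4)
r(2064) - 2222596 = 17/4 - 2222596 = -8890367/4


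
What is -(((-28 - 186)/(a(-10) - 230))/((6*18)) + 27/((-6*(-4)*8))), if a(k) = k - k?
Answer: -29657/198720 ≈ -0.14924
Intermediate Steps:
a(k) = 0
-(((-28 - 186)/(a(-10) - 230))/((6*18)) + 27/((-6*(-4)*8))) = -(((-28 - 186)/(0 - 230))/((6*18)) + 27/((-6*(-4)*8))) = -(-214/(-230)/108 + 27/((24*8))) = -(-214*(-1/230)*(1/108) + 27/192) = -((107/115)*(1/108) + 27*(1/192)) = -(107/12420 + 9/64) = -1*29657/198720 = -29657/198720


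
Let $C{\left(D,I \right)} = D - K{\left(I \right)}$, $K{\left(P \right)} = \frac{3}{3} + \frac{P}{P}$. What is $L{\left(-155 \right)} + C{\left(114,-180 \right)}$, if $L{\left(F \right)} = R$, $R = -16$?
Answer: $96$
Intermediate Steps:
$K{\left(P \right)} = 2$ ($K{\left(P \right)} = 3 \cdot \frac{1}{3} + 1 = 1 + 1 = 2$)
$L{\left(F \right)} = -16$
$C{\left(D,I \right)} = -2 + D$ ($C{\left(D,I \right)} = D - 2 = -2 + D$)
$L{\left(-155 \right)} + C{\left(114,-180 \right)} = -16 + \left(-2 + 114\right) = -16 + 112 = 96$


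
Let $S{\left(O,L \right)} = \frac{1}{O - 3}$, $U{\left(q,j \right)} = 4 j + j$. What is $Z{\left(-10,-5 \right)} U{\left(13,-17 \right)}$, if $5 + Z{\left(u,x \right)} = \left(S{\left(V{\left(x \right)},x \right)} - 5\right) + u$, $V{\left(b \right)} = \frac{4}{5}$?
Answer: $\frac{19125}{11} \approx 1738.6$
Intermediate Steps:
$U{\left(q,j \right)} = 5 j$
$V{\left(b \right)} = \frac{4}{5}$ ($V{\left(b \right)} = 4 \cdot \frac{1}{5} = \frac{4}{5}$)
$S{\left(O,L \right)} = \frac{1}{-3 + O}$
$Z{\left(u,x \right)} = - \frac{115}{11} + u$ ($Z{\left(u,x \right)} = -5 - \left(5 - u - \frac{1}{-3 + \frac{4}{5}}\right) = -5 - \left(5 + \frac{5}{11} - u\right) = -5 + \left(\left(- \frac{5}{11} - 5\right) + u\right) = -5 + \left(- \frac{60}{11} + u\right) = - \frac{115}{11} + u$)
$Z{\left(-10,-5 \right)} U{\left(13,-17 \right)} = \left(- \frac{115}{11} - 10\right) 5 \left(-17\right) = \left(- \frac{225}{11}\right) \left(-85\right) = \frac{19125}{11}$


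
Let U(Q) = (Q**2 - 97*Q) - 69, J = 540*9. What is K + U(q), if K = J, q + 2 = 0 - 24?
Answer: 7989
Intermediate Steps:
J = 4860
q = -26 (q = -2 + (0 - 24) = -2 - 24 = -26)
U(Q) = -69 + Q**2 - 97*Q
K = 4860
K + U(q) = 4860 + (-69 + (-26)**2 - 97*(-26)) = 4860 + (-69 + 676 + 2522) = 4860 + 3129 = 7989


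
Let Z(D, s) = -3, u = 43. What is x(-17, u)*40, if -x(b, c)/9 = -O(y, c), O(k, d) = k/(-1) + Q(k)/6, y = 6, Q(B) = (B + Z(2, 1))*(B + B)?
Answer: 0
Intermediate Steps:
Q(B) = 2*B*(-3 + B) (Q(B) = (B - 3)*(B + B) = (-3 + B)*(2*B) = 2*B*(-3 + B))
O(k, d) = -k + k*(-3 + k)/3 (O(k, d) = k/(-1) + (2*k*(-3 + k))/6 = k*(-1) + (2*k*(-3 + k))*(⅙) = -k + k*(-3 + k)/3)
x(b, c) = 0 (x(b, c) = -(-9)*(⅓)*6*(-6 + 6) = -(-9)*(⅓)*6*0 = -(-9)*0 = -9*0 = 0)
x(-17, u)*40 = 0*40 = 0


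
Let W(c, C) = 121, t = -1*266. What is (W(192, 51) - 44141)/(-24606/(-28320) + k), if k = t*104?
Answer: 207774400/130569979 ≈ 1.5913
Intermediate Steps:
t = -266
k = -27664 (k = -266*104 = -27664)
(W(192, 51) - 44141)/(-24606/(-28320) + k) = (121 - 44141)/(-24606/(-28320) - 27664) = -44020/(-24606*(-1/28320) - 27664) = -44020/(4101/4720 - 27664) = -44020/(-130569979/4720) = -44020*(-4720/130569979) = 207774400/130569979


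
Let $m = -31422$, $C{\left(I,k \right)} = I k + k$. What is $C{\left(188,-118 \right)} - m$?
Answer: $9120$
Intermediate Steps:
$C{\left(I,k \right)} = k + I k$
$C{\left(188,-118 \right)} - m = - 118 \left(1 + 188\right) - -31422 = \left(-118\right) 189 + 31422 = -22302 + 31422 = 9120$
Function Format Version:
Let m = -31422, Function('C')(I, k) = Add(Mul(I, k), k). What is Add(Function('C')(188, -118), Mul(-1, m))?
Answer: 9120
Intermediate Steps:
Function('C')(I, k) = Add(k, Mul(I, k))
Add(Function('C')(188, -118), Mul(-1, m)) = Add(Mul(-118, Add(1, 188)), Mul(-1, -31422)) = Add(Mul(-118, 189), 31422) = Add(-22302, 31422) = 9120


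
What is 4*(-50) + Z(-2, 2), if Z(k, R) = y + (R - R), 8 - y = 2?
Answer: -194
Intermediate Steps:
y = 6 (y = 8 - 1*2 = 8 - 2 = 6)
Z(k, R) = 6 (Z(k, R) = 6 + (R - R) = 6 + 0 = 6)
4*(-50) + Z(-2, 2) = 4*(-50) + 6 = -200 + 6 = -194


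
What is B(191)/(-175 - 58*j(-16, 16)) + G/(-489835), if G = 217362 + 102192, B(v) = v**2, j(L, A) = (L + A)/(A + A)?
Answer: -3585118517/17144225 ≈ -209.12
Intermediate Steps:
j(L, A) = (A + L)/(2*A) (j(L, A) = (A + L)/((2*A)) = (A + L)*(1/(2*A)) = (A + L)/(2*A))
G = 319554
B(191)/(-175 - 58*j(-16, 16)) + G/(-489835) = 191**2/(-175 - 29*(16 - 16)/16) + 319554/(-489835) = 36481/(-175 - 29*0/16) + 319554*(-1/489835) = 36481/(-175 - 58*0) - 319554/489835 = 36481/(-175 + 0) - 319554/489835 = 36481/(-175) - 319554/489835 = 36481*(-1/175) - 319554/489835 = -36481/175 - 319554/489835 = -3585118517/17144225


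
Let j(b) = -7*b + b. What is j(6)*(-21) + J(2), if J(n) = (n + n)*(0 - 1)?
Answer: 752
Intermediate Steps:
J(n) = -2*n (J(n) = (2*n)*(-1) = -2*n)
j(b) = -6*b
j(6)*(-21) + J(2) = -6*6*(-21) - 2*2 = -36*(-21) - 4 = 756 - 4 = 752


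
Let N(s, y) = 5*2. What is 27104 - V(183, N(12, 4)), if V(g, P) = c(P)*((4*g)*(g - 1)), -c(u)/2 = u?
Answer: 2691584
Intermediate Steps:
c(u) = -2*u
N(s, y) = 10
V(g, P) = -8*P*g*(-1 + g) (V(g, P) = (-2*P)*((4*g)*(g - 1)) = (-2*P)*((4*g)*(-1 + g)) = (-2*P)*(4*g*(-1 + g)) = -8*P*g*(-1 + g))
27104 - V(183, N(12, 4)) = 27104 - 8*10*183*(1 - 1*183) = 27104 - 8*10*183*(1 - 183) = 27104 - 8*10*183*(-182) = 27104 - 1*(-2664480) = 27104 + 2664480 = 2691584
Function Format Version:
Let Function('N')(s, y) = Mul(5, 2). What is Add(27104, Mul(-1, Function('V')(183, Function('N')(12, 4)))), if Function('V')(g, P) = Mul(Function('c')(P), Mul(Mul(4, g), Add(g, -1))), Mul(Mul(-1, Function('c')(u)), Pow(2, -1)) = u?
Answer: 2691584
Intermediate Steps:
Function('c')(u) = Mul(-2, u)
Function('N')(s, y) = 10
Function('V')(g, P) = Mul(-8, P, g, Add(-1, g)) (Function('V')(g, P) = Mul(Mul(-2, P), Mul(Mul(4, g), Add(g, -1))) = Mul(Mul(-2, P), Mul(Mul(4, g), Add(-1, g))) = Mul(Mul(-2, P), Mul(4, g, Add(-1, g))) = Mul(-8, P, g, Add(-1, g)))
Add(27104, Mul(-1, Function('V')(183, Function('N')(12, 4)))) = Add(27104, Mul(-1, Mul(8, 10, 183, Add(1, Mul(-1, 183))))) = Add(27104, Mul(-1, Mul(8, 10, 183, Add(1, -183)))) = Add(27104, Mul(-1, Mul(8, 10, 183, -182))) = Add(27104, Mul(-1, -2664480)) = Add(27104, 2664480) = 2691584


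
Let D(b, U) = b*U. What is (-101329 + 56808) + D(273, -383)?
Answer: -149080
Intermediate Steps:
D(b, U) = U*b
(-101329 + 56808) + D(273, -383) = (-101329 + 56808) - 383*273 = -44521 - 104559 = -149080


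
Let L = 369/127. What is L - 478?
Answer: -60337/127 ≈ -475.09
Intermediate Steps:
L = 369/127 (L = 369*(1/127) = 369/127 ≈ 2.9055)
L - 478 = 369/127 - 478 = -60337/127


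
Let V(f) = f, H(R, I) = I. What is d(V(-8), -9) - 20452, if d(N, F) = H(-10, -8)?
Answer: -20460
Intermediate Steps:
d(N, F) = -8
d(V(-8), -9) - 20452 = -8 - 20452 = -20460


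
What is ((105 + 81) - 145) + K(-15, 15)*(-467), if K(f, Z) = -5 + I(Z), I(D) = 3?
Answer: 975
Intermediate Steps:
K(f, Z) = -2 (K(f, Z) = -5 + 3 = -2)
((105 + 81) - 145) + K(-15, 15)*(-467) = ((105 + 81) - 145) - 2*(-467) = (186 - 145) + 934 = 41 + 934 = 975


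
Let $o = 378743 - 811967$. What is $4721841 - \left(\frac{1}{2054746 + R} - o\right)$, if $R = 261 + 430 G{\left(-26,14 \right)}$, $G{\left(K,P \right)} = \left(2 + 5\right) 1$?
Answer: $\frac{8826046692488}{2058017} \approx 4.2886 \cdot 10^{6}$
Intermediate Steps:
$G{\left(K,P \right)} = 7$ ($G{\left(K,P \right)} = 7 \cdot 1 = 7$)
$R = 3271$ ($R = 261 + 430 \cdot 7 = 261 + 3010 = 3271$)
$o = -433224$
$4721841 - \left(\frac{1}{2054746 + R} - o\right) = 4721841 - \left(\frac{1}{2054746 + 3271} - -433224\right) = 4721841 - \left(\frac{1}{2058017} + 433224\right) = 4721841 - \frac{891582356809}{2058017} = \frac{8826046692488}{2058017}$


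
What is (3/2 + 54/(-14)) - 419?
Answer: -5899/14 ≈ -421.36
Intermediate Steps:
(3/2 + 54/(-14)) - 419 = (3*(½) + 54*(-1/14)) - 419 = (3/2 - 27/7) - 419 = -33/14 - 419 = -5899/14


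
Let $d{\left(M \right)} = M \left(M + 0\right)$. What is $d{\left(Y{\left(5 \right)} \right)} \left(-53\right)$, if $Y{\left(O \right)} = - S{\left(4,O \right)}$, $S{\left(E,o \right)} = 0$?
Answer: $0$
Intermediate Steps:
$Y{\left(O \right)} = 0$ ($Y{\left(O \right)} = \left(-1\right) 0 = 0$)
$d{\left(M \right)} = M^{2}$ ($d{\left(M \right)} = M M = M^{2}$)
$d{\left(Y{\left(5 \right)} \right)} \left(-53\right) = 0^{2} \left(-53\right) = 0 \left(-53\right) = 0$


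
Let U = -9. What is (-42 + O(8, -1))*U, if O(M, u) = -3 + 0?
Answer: 405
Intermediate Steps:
O(M, u) = -3
(-42 + O(8, -1))*U = (-42 - 3)*(-9) = -45*(-9) = 405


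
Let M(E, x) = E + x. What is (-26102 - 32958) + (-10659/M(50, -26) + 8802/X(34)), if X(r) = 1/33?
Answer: 1847695/8 ≈ 2.3096e+5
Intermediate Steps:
X(r) = 1/33
(-26102 - 32958) + (-10659/M(50, -26) + 8802/X(34)) = (-26102 - 32958) + (-10659/(50 - 26) + 8802/(1/33)) = -59060 + (-10659/24 + 8802*33) = -59060 + (-10659*1/24 + 290466) = -59060 + (-3553/8 + 290466) = -59060 + 2320175/8 = 1847695/8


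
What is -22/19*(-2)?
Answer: 44/19 ≈ 2.3158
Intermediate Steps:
-22/19*(-2) = 44/19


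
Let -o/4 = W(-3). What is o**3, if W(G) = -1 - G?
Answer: -512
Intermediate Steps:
o = -8 (o = -4*(-1 - 1*(-3)) = -4*(-1 + 3) = -4*2 = -8)
o**3 = (-8)**3 = -512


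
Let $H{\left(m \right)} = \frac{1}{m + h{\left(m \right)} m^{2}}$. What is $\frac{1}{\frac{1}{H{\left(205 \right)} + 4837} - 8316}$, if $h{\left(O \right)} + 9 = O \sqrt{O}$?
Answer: $- \frac{2960326365784995783912740419}{24618073445850996660130489442109} + \frac{8615125 \sqrt{205}}{24618073445850996660130489442109} \approx -0.00012025$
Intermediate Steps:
$h{\left(O \right)} = -9 + O^{\frac{3}{2}}$ ($h{\left(O \right)} = -9 + O \sqrt{O} = -9 + O^{\frac{3}{2}}$)
$H{\left(m \right)} = \frac{1}{m + m^{2} \left(-9 + m^{\frac{3}{2}}\right)}$ ($H{\left(m \right)} = \frac{1}{m + \left(-9 + m^{\frac{3}{2}}\right) m^{2}} = \frac{1}{m + m^{2} \left(-9 + m^{\frac{3}{2}}\right)}$)
$\frac{1}{\frac{1}{H{\left(205 \right)} + 4837} - 8316} = \frac{1}{\frac{1}{\frac{1}{205 \left(1 + 205 \left(-9 + 205^{\frac{3}{2}}\right)\right)} + 4837} - 8316} = \frac{1}{\frac{1}{\frac{1}{205 \left(1 + 205 \left(-9 + 205 \sqrt{205}\right)\right)} + 4837} - 8316} = \frac{1}{\frac{1}{\frac{1}{205 \left(1 - \left(1845 - 42025 \sqrt{205}\right)\right)} + 4837} - 8316} = \frac{1}{\frac{1}{\frac{1}{205 \left(-1844 + 42025 \sqrt{205}\right)} + 4837} - 8316} = \frac{1}{\frac{1}{4837 + \frac{1}{205 \left(-1844 + 42025 \sqrt{205}\right)}} - 8316} = \frac{1}{-8316 + \frac{1}{4837 + \frac{1}{205 \left(-1844 + 42025 \sqrt{205}\right)}}}$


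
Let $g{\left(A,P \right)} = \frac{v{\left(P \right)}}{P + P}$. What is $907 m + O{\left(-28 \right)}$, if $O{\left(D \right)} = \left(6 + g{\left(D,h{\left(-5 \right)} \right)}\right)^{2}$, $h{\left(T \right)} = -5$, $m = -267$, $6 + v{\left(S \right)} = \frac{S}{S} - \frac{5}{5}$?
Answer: $- \frac{6053136}{25} \approx -2.4213 \cdot 10^{5}$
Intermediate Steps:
$v{\left(S \right)} = -6$ ($v{\left(S \right)} = -6 + \left(\frac{S}{S} - \frac{5}{5}\right) = -6 + \left(1 - 1\right) = -6 + 0 = -6$)
$g{\left(A,P \right)} = - \frac{3}{P}$ ($g{\left(A,P \right)} = - \frac{6}{P + P} = - \frac{6}{2 P} = - 6 \frac{1}{2 P} = - \frac{3}{P}$)
$O{\left(D \right)} = \frac{1089}{25}$ ($O{\left(D \right)} = \left(6 - \frac{3}{-5}\right)^{2} = \left(6 - - \frac{3}{5}\right)^{2} = \left(6 + \frac{3}{5}\right)^{2} = \left(\frac{33}{5}\right)^{2} = \frac{1089}{25}$)
$907 m + O{\left(-28 \right)} = 907 \left(-267\right) + \frac{1089}{25} = -242169 + \frac{1089}{25} = - \frac{6053136}{25}$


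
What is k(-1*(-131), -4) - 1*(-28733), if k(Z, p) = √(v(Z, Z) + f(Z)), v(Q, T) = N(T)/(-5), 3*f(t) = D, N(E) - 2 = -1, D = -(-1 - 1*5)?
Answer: 28733 + 3*√5/5 ≈ 28734.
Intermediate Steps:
D = 6 (D = -(-1 - 5) = -1*(-6) = 6)
N(E) = 1 (N(E) = 2 - 1 = 1)
f(t) = 2 (f(t) = (⅓)*6 = 2)
v(Q, T) = -⅕ (v(Q, T) = 1/(-5) = 1*(-⅕) = -⅕)
k(Z, p) = 3*√5/5 (k(Z, p) = √(-⅕ + 2) = √(9/5) = 3*√5/5)
k(-1*(-131), -4) - 1*(-28733) = 3*√5/5 - 1*(-28733) = 3*√5/5 + 28733 = 28733 + 3*√5/5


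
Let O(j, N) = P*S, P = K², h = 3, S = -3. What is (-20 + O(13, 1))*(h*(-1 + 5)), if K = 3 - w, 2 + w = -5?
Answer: -3840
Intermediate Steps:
w = -7 (w = -2 - 5 = -7)
K = 10 (K = 3 - 1*(-7) = 3 + 7 = 10)
P = 100 (P = 10² = 100)
O(j, N) = -300 (O(j, N) = 100*(-3) = -300)
(-20 + O(13, 1))*(h*(-1 + 5)) = (-20 - 300)*(3*(-1 + 5)) = -960*4 = -320*12 = -3840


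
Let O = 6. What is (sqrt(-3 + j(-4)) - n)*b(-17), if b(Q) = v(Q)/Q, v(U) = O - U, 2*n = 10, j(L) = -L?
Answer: 92/17 ≈ 5.4118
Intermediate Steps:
n = 5 (n = (1/2)*10 = 5)
v(U) = 6 - U
b(Q) = (6 - Q)/Q
(sqrt(-3 + j(-4)) - n)*b(-17) = (sqrt(-3 - 1*(-4)) - 1*5)*((6 - 1*(-17))/(-17)) = (sqrt(-3 + 4) - 5)*(-(6 + 17)/17) = (sqrt(1) - 5)*(-1/17*23) = (1 - 5)*(-23/17) = -4*(-23/17) = 92/17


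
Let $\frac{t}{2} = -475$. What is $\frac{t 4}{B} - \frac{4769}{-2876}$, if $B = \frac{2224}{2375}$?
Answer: $- \frac{1621580859}{399764} \approx -4056.3$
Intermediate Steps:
$t = -950$ ($t = 2 \left(-475\right) = -950$)
$B = \frac{2224}{2375}$ ($B = 2224 \cdot \frac{1}{2375} = \frac{2224}{2375} \approx 0.93642$)
$\frac{t 4}{B} - \frac{4769}{-2876} = \frac{\left(-950\right) 4}{\frac{2224}{2375}} - \frac{4769}{-2876} = \left(-3800\right) \frac{2375}{2224} - - \frac{4769}{2876} = - \frac{1128125}{278} + \frac{4769}{2876} = - \frac{1621580859}{399764}$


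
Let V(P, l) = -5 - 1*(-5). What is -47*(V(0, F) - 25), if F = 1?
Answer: 1175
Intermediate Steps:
V(P, l) = 0 (V(P, l) = -5 + 5 = 0)
-47*(V(0, F) - 25) = -47*(0 - 25) = -47*(-25) = -1*(-1175) = 1175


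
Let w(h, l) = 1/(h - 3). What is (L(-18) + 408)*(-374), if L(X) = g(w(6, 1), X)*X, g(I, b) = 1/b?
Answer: -152966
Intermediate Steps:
w(h, l) = 1/(-3 + h)
L(X) = 1 (L(X) = X/X = 1)
(L(-18) + 408)*(-374) = (1 + 408)*(-374) = 409*(-374) = -152966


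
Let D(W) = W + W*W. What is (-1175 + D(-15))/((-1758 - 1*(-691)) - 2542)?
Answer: 965/3609 ≈ 0.26739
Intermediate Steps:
D(W) = W + W**2
(-1175 + D(-15))/((-1758 - 1*(-691)) - 2542) = (-1175 - 15*(1 - 15))/((-1758 - 1*(-691)) - 2542) = (-1175 - 15*(-14))/((-1758 + 691) - 2542) = (-1175 + 210)/(-1067 - 2542) = -965/(-3609) = -965*(-1/3609) = 965/3609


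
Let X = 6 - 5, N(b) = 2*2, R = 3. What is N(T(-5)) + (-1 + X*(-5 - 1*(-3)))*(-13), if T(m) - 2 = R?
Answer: 43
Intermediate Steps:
T(m) = 5 (T(m) = 2 + 3 = 5)
N(b) = 4
X = 1
N(T(-5)) + (-1 + X*(-5 - 1*(-3)))*(-13) = 4 + (-1 + 1*(-5 - 1*(-3)))*(-13) = 4 + (-1 + 1*(-5 + 3))*(-13) = 4 + (-1 + 1*(-2))*(-13) = 4 + (-1 - 2)*(-13) = 4 - 3*(-13) = 4 + 39 = 43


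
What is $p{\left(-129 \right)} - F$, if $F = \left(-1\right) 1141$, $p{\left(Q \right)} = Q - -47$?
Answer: $1059$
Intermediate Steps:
$p{\left(Q \right)} = 47 + Q$ ($p{\left(Q \right)} = Q + 47 = 47 + Q$)
$F = -1141$
$p{\left(-129 \right)} - F = \left(47 - 129\right) - -1141 = -82 + 1141 = 1059$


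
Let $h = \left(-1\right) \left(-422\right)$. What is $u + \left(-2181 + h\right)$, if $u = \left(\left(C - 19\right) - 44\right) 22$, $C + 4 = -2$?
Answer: $-3277$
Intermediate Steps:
$C = -6$ ($C = -4 - 2 = -6$)
$h = 422$
$u = -1518$ ($u = \left(\left(-6 - 19\right) - 44\right) 22 = \left(-25 - 44\right) 22 = \left(-69\right) 22 = -1518$)
$u + \left(-2181 + h\right) = -1518 + \left(-2181 + 422\right) = -1518 - 1759 = -3277$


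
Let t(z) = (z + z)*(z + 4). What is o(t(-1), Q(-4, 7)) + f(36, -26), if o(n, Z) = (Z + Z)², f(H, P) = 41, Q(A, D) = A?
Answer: 105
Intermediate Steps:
t(z) = 2*z*(4 + z) (t(z) = (2*z)*(4 + z) = 2*z*(4 + z))
o(n, Z) = 4*Z² (o(n, Z) = (2*Z)² = 4*Z²)
o(t(-1), Q(-4, 7)) + f(36, -26) = 4*(-4)² + 41 = 4*16 + 41 = 64 + 41 = 105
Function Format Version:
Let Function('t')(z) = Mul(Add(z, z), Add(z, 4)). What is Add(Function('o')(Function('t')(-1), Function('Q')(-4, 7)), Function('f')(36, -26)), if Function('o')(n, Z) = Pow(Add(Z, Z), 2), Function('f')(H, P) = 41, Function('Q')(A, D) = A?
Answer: 105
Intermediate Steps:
Function('t')(z) = Mul(2, z, Add(4, z)) (Function('t')(z) = Mul(Mul(2, z), Add(4, z)) = Mul(2, z, Add(4, z)))
Function('o')(n, Z) = Mul(4, Pow(Z, 2)) (Function('o')(n, Z) = Pow(Mul(2, Z), 2) = Mul(4, Pow(Z, 2)))
Add(Function('o')(Function('t')(-1), Function('Q')(-4, 7)), Function('f')(36, -26)) = Add(Mul(4, Pow(-4, 2)), 41) = Add(Mul(4, 16), 41) = Add(64, 41) = 105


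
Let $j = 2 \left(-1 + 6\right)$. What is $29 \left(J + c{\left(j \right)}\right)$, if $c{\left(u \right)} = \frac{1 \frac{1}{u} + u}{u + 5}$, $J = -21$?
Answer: $- \frac{88421}{150} \approx -589.47$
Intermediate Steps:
$j = 10$ ($j = 2 \cdot 5 = 10$)
$c{\left(u \right)} = \frac{u + \frac{1}{u}}{5 + u}$ ($c{\left(u \right)} = \frac{\frac{1}{u} + u}{5 + u} = \frac{u + \frac{1}{u}}{5 + u}$)
$29 \left(J + c{\left(j \right)}\right) = 29 \left(-21 + \frac{1 + 10^{2}}{10 \left(5 + 10\right)}\right) = 29 \left(-21 + \frac{1 + 100}{10 \cdot 15}\right) = 29 \left(-21 + \frac{1}{10} \cdot \frac{1}{15} \cdot 101\right) = 29 \left(-21 + \frac{101}{150}\right) = 29 \left(- \frac{3049}{150}\right) = - \frac{88421}{150}$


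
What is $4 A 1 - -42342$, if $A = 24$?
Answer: $42438$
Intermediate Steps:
$4 A 1 - -42342 = 4 \cdot 24 \cdot 1 - -42342 = 96 \cdot 1 + 42342 = 96 + 42342 = 42438$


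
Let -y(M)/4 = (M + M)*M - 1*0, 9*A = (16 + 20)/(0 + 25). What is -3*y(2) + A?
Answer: 2404/25 ≈ 96.160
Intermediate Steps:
A = 4/25 (A = ((16 + 20)/(0 + 25))/9 = (36/25)/9 = (36*(1/25))/9 = (1/9)*(36/25) = 4/25 ≈ 0.16000)
y(M) = -8*M**2 (y(M) = -4*((M + M)*M - 1*0) = -4*((2*M)*M + 0) = -4*(2*M**2 + 0) = -8*M**2)
-3*y(2) + A = -(-24)*2**2 + 4/25 = -(-24)*4 + 4/25 = -3*(-32) + 4/25 = 96 + 4/25 = 2404/25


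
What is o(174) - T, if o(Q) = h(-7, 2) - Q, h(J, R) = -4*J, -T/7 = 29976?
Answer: 209686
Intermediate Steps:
T = -209832 (T = -7*29976 = -209832)
o(Q) = 28 - Q (o(Q) = -4*(-7) - Q = 28 - Q)
o(174) - T = (28 - 1*174) - 1*(-209832) = (28 - 174) + 209832 = -146 + 209832 = 209686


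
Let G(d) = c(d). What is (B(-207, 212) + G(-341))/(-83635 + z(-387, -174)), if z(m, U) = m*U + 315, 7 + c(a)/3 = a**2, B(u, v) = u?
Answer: -5715/262 ≈ -21.813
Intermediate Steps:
c(a) = -21 + 3*a**2
z(m, U) = 315 + U*m (z(m, U) = U*m + 315 = 315 + U*m)
G(d) = -21 + 3*d**2
(B(-207, 212) + G(-341))/(-83635 + z(-387, -174)) = (-207 + (-21 + 3*(-341)**2))/(-83635 + (315 - 174*(-387))) = (-207 + (-21 + 3*116281))/(-83635 + (315 + 67338)) = (-207 + (-21 + 348843))/(-83635 + 67653) = (-207 + 348822)/(-15982) = 348615*(-1/15982) = -5715/262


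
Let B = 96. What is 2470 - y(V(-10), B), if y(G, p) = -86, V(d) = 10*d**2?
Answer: 2556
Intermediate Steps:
2470 - y(V(-10), B) = 2470 - 1*(-86) = 2470 + 86 = 2556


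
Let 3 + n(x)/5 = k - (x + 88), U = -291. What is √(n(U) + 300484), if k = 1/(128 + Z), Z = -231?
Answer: √3198443241/103 ≈ 549.08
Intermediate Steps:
k = -1/103 (k = 1/(128 - 231) = 1/(-103) = -1/103 ≈ -0.0097087)
n(x) = -46870/103 - 5*x (n(x) = -15 + 5*(-1/103 - (x + 88)) = -15 + 5*(-1/103 - (88 + x)) = -15 + 5*(-1/103 + (-88 - x)) = -15 + 5*(-9065/103 - x) = -15 + (-45325/103 - 5*x) = -46870/103 - 5*x)
√(n(U) + 300484) = √((-46870/103 - 5*(-291)) + 300484) = √((-46870/103 + 1455) + 300484) = √(102995/103 + 300484) = √(31052847/103) = √3198443241/103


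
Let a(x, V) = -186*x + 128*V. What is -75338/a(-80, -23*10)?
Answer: 37669/7280 ≈ 5.1743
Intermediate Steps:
-75338/a(-80, -23*10) = -75338/(-186*(-80) + 128*(-23*10)) = -75338/(14880 + 128*(-230)) = -75338/(14880 - 29440) = -75338/(-14560) = -75338*(-1/14560) = 37669/7280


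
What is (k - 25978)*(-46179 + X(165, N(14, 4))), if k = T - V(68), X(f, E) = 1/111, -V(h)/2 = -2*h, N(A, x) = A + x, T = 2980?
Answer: 119278948360/111 ≈ 1.0746e+9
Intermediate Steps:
V(h) = 4*h (V(h) = -(-4)*h = 4*h)
X(f, E) = 1/111
k = 2708 (k = 2980 - 4*68 = 2980 - 1*272 = 2980 - 272 = 2708)
(k - 25978)*(-46179 + X(165, N(14, 4))) = (2708 - 25978)*(-46179 + 1/111) = -23270*(-5125868/111) = 119278948360/111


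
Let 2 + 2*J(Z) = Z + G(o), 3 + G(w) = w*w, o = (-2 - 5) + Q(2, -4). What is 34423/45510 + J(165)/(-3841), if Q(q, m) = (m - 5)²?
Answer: 3971563/174803910 ≈ 0.022720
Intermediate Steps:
Q(q, m) = (-5 + m)²
o = 74 (o = (-2 - 5) + (-5 - 4)² = -7 + (-9)² = -7 + 81 = 74)
G(w) = -3 + w² (G(w) = -3 + w*w = -3 + w²)
J(Z) = 5471/2 + Z/2 (J(Z) = -1 + (Z + (-3 + 74²))/2 = -1 + (Z + (-3 + 5476))/2 = -1 + (Z + 5473)/2 = -1 + (5473 + Z)/2 = -1 + (5473/2 + Z/2) = 5471/2 + Z/2)
34423/45510 + J(165)/(-3841) = 34423/45510 + (5471/2 + (½)*165)/(-3841) = 34423*(1/45510) + (5471/2 + 165/2)*(-1/3841) = 34423/45510 + 2818*(-1/3841) = 34423/45510 - 2818/3841 = 3971563/174803910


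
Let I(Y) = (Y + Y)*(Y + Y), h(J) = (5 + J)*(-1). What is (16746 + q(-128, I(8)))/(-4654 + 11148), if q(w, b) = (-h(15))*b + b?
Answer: 11061/3247 ≈ 3.4065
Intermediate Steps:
h(J) = -5 - J
I(Y) = 4*Y**2 (I(Y) = (2*Y)*(2*Y) = 4*Y**2)
q(w, b) = 21*b (q(w, b) = (-(-5 - 1*15))*b + b = (-(-5 - 15))*b + b = (-1*(-20))*b + b = 20*b + b = 21*b)
(16746 + q(-128, I(8)))/(-4654 + 11148) = (16746 + 21*(4*8**2))/(-4654 + 11148) = (16746 + 21*(4*64))/6494 = (16746 + 21*256)*(1/6494) = (16746 + 5376)*(1/6494) = 22122*(1/6494) = 11061/3247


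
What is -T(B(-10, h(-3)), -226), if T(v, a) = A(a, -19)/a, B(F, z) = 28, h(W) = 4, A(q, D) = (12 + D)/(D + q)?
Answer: 1/7910 ≈ 0.00012642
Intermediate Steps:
A(q, D) = (12 + D)/(D + q)
T(v, a) = -7/(a*(-19 + a)) (T(v, a) = ((12 - 19)/(-19 + a))/a = (-7/(-19 + a))/a = -7/(a*(-19 + a)))
-T(B(-10, h(-3)), -226) = -(-7)/((-226)*(-19 - 226)) = -(-7)*(-1)/(226*(-245)) = -(-7)*(-1)*(-1)/(226*245) = -1*(-1/7910) = 1/7910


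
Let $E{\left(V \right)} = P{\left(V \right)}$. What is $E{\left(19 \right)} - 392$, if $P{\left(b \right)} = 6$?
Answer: $-386$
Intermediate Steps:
$E{\left(V \right)} = 6$
$E{\left(19 \right)} - 392 = 6 - 392 = -386$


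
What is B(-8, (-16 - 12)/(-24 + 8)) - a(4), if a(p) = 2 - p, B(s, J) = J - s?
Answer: 47/4 ≈ 11.750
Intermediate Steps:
B(-8, (-16 - 12)/(-24 + 8)) - a(4) = ((-16 - 12)/(-24 + 8) - 1*(-8)) - (2 - 1*4) = (-28/(-16) + 8) - (2 - 4) = (-28*(-1/16) + 8) - 1*(-2) = (7/4 + 8) + 2 = 39/4 + 2 = 47/4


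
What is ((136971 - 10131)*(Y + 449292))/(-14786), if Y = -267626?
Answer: -11521257720/7393 ≈ -1.5584e+6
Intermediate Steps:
((136971 - 10131)*(Y + 449292))/(-14786) = ((136971 - 10131)*(-267626 + 449292))/(-14786) = (126840*181666)*(-1/14786) = 23042515440*(-1/14786) = -11521257720/7393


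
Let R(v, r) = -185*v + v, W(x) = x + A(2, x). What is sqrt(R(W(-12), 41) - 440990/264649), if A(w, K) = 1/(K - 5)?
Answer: 5*sqrt(302770380426)/58429 ≈ 47.087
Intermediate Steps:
A(w, K) = 1/(-5 + K)
W(x) = x + 1/(-5 + x)
R(v, r) = -184*v
sqrt(R(W(-12), 41) - 440990/264649) = sqrt(-184*(1 - 12*(-5 - 12))/(-5 - 12) - 440990/264649) = sqrt(-184*(1 - 12*(-17))/(-17) - 440990*1/264649) = sqrt(-(-184)*(1 + 204)/17 - 40090/24059) = sqrt(-(-184)*205/17 - 40090/24059) = sqrt(-184*(-205/17) - 40090/24059) = sqrt(37720/17 - 40090/24059) = sqrt(906823950/409003) = 5*sqrt(302770380426)/58429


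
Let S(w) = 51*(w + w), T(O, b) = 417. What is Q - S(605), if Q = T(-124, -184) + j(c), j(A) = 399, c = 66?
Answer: -60894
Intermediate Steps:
S(w) = 102*w (S(w) = 51*(2*w) = 102*w)
Q = 816 (Q = 417 + 399 = 816)
Q - S(605) = 816 - 102*605 = 816 - 1*61710 = 816 - 61710 = -60894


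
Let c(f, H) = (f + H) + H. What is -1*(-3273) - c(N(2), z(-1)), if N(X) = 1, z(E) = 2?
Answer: 3268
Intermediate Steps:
c(f, H) = f + 2*H (c(f, H) = (H + f) + H = f + 2*H)
-1*(-3273) - c(N(2), z(-1)) = -1*(-3273) - (1 + 2*2) = 3273 - (1 + 4) = 3273 - 1*5 = 3273 - 5 = 3268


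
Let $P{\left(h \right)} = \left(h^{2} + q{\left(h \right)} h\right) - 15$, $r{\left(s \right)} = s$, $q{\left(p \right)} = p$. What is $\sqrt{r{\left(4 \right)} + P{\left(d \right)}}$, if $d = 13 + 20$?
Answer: $\sqrt{2167} \approx 46.551$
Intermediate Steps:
$d = 33$
$P{\left(h \right)} = -15 + 2 h^{2}$ ($P{\left(h \right)} = \left(h^{2} + h h\right) - 15 = \left(h^{2} + h^{2}\right) - 15 = 2 h^{2} - 15 = -15 + 2 h^{2}$)
$\sqrt{r{\left(4 \right)} + P{\left(d \right)}} = \sqrt{4 - \left(15 - 2 \cdot 33^{2}\right)} = \sqrt{4 + \left(-15 + 2 \cdot 1089\right)} = \sqrt{4 + \left(-15 + 2178\right)} = \sqrt{4 + 2163} = \sqrt{2167}$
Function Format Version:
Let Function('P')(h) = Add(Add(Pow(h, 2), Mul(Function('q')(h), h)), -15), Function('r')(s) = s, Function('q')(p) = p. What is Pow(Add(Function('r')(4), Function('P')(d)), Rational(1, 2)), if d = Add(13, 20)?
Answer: Pow(2167, Rational(1, 2)) ≈ 46.551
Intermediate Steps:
d = 33
Function('P')(h) = Add(-15, Mul(2, Pow(h, 2))) (Function('P')(h) = Add(Add(Pow(h, 2), Mul(h, h)), -15) = Add(Add(Pow(h, 2), Pow(h, 2)), -15) = Add(Mul(2, Pow(h, 2)), -15) = Add(-15, Mul(2, Pow(h, 2))))
Pow(Add(Function('r')(4), Function('P')(d)), Rational(1, 2)) = Pow(Add(4, Add(-15, Mul(2, Pow(33, 2)))), Rational(1, 2)) = Pow(Add(4, Add(-15, Mul(2, 1089))), Rational(1, 2)) = Pow(Add(4, Add(-15, 2178)), Rational(1, 2)) = Pow(Add(4, 2163), Rational(1, 2)) = Pow(2167, Rational(1, 2))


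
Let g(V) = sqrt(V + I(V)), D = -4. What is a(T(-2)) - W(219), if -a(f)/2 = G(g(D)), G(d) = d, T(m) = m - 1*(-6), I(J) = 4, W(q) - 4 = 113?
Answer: -117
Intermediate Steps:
W(q) = 117 (W(q) = 4 + 113 = 117)
T(m) = 6 + m (T(m) = m + 6 = 6 + m)
g(V) = sqrt(4 + V) (g(V) = sqrt(V + 4) = sqrt(4 + V))
a(f) = 0 (a(f) = -2*sqrt(4 - 4) = -2*sqrt(0) = -2*0 = 0)
a(T(-2)) - W(219) = 0 - 1*117 = 0 - 117 = -117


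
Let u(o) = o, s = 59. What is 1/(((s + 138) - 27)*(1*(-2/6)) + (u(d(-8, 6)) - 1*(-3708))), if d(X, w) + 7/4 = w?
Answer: 12/43867 ≈ 0.00027355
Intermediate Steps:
d(X, w) = -7/4 + w
1/(((s + 138) - 27)*(1*(-2/6)) + (u(d(-8, 6)) - 1*(-3708))) = 1/(((59 + 138) - 27)*(1*(-2/6)) + ((-7/4 + 6) - 1*(-3708))) = 1/((197 - 27)*(1*(-2*⅙)) + (17/4 + 3708)) = 1/(170*(1*(-⅓)) + 14849/4) = 1/(170*(-⅓) + 14849/4) = 1/(-170/3 + 14849/4) = 1/(43867/12) = 12/43867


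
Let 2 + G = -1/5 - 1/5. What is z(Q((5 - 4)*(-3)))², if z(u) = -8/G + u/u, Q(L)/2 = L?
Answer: 169/9 ≈ 18.778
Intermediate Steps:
G = -12/5 (G = -2 + (-1/5 - 1/5) = -2 + (-1*⅕ - 1*⅕) = -2 + (-⅕ - ⅕) = -2 - ⅖ = -12/5 ≈ -2.4000)
Q(L) = 2*L
z(u) = 13/3 (z(u) = -8/(-12/5) + u/u = -8*(-5/12) + 1 = 10/3 + 1 = 13/3)
z(Q((5 - 4)*(-3)))² = (13/3)² = 169/9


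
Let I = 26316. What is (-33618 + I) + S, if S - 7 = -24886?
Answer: -32181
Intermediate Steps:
S = -24879 (S = 7 - 24886 = -24879)
(-33618 + I) + S = (-33618 + 26316) - 24879 = -7302 - 24879 = -32181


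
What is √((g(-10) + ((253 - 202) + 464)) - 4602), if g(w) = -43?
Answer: I*√4130 ≈ 64.265*I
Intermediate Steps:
√((g(-10) + ((253 - 202) + 464)) - 4602) = √((-43 + ((253 - 202) + 464)) - 4602) = √((-43 + (51 + 464)) - 4602) = √((-43 + 515) - 4602) = √(472 - 4602) = √(-4130) = I*√4130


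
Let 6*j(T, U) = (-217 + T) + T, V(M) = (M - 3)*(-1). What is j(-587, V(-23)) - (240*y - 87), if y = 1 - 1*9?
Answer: 10651/6 ≈ 1775.2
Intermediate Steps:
V(M) = 3 - M (V(M) = (-3 + M)*(-1) = 3 - M)
y = -8 (y = 1 - 9 = -8)
j(T, U) = -217/6 + T/3 (j(T, U) = ((-217 + T) + T)/6 = (-217 + 2*T)/6 = -217/6 + T/3)
j(-587, V(-23)) - (240*y - 87) = (-217/6 + (⅓)*(-587)) - (240*(-8) - 87) = (-217/6 - 587/3) - (-1920 - 87) = -1391/6 - 1*(-2007) = -1391/6 + 2007 = 10651/6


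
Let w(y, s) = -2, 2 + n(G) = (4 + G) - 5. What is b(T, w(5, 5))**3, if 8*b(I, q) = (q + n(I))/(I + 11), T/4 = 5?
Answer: 3375/15252992 ≈ 0.00022127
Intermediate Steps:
n(G) = -3 + G (n(G) = -2 + ((4 + G) - 5) = -2 + (-1 + G) = -3 + G)
T = 20 (T = 4*5 = 20)
b(I, q) = (-3 + I + q)/(8*(11 + I)) (b(I, q) = ((q + (-3 + I))/(I + 11))/8 = ((-3 + I + q)/(11 + I))/8 = (-3 + I + q)/(8*(11 + I)))
b(T, w(5, 5))**3 = ((-3 + 20 - 2)/(8*(11 + 20)))**3 = ((1/8)*15/31)**3 = ((1/8)*(1/31)*15)**3 = (15/248)**3 = 3375/15252992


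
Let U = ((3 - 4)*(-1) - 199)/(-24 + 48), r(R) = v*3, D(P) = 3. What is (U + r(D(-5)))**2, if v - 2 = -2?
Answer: 1089/16 ≈ 68.063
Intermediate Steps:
v = 0 (v = 2 - 2 = 0)
r(R) = 0 (r(R) = 0*3 = 0)
U = -33/4 (U = (-1*(-1) - 199)/24 = (1 - 199)*(1/24) = -198*1/24 = -33/4 ≈ -8.2500)
(U + r(D(-5)))**2 = (-33/4 + 0)**2 = (-33/4)**2 = 1089/16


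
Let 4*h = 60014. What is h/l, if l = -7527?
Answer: -30007/15054 ≈ -1.9933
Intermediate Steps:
h = 30007/2 (h = (¼)*60014 = 30007/2 ≈ 15004.)
h/l = (30007/2)/(-7527) = (30007/2)*(-1/7527) = -30007/15054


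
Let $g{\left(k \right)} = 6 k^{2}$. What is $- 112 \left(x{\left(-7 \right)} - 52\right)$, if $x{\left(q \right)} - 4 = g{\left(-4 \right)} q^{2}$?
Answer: $-521472$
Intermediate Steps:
$x{\left(q \right)} = 4 + 96 q^{2}$ ($x{\left(q \right)} = 4 + 6 \left(-4\right)^{2} q^{2} = 4 + 6 \cdot 16 q^{2} = 4 + 96 q^{2}$)
$- 112 \left(x{\left(-7 \right)} - 52\right) = - 112 \left(\left(4 + 96 \left(-7\right)^{2}\right) - 52\right) = - 112 \left(\left(4 + 96 \cdot 49\right) - 52\right) = - 112 \left(\left(4 + 4704\right) - 52\right) = - 112 \left(4708 - 52\right) = \left(-112\right) 4656 = -521472$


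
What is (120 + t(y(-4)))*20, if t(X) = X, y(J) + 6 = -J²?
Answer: 1960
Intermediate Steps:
y(J) = -6 - J²
(120 + t(y(-4)))*20 = (120 + (-6 - 1*(-4)²))*20 = (120 + (-6 - 1*16))*20 = (120 + (-6 - 16))*20 = (120 - 22)*20 = 98*20 = 1960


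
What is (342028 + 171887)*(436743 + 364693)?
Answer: 411869981940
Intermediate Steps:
(342028 + 171887)*(436743 + 364693) = 513915*801436 = 411869981940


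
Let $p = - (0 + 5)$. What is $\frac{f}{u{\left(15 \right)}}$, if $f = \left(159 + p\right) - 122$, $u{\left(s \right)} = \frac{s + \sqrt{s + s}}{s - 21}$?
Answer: $- \frac{192}{13} + \frac{64 \sqrt{30}}{65} \approx -9.3763$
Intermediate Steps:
$p = -5$ ($p = \left(-1\right) 5 = -5$)
$u{\left(s \right)} = \frac{s + \sqrt{2} \sqrt{s}}{-21 + s}$ ($u{\left(s \right)} = \frac{s + \sqrt{2 s}}{-21 + s} = \frac{s + \sqrt{2} \sqrt{s}}{-21 + s}$)
$f = 32$ ($f = \left(159 - 5\right) - 122 = 154 - 122 = 32$)
$\frac{f}{u{\left(15 \right)}} = \frac{32}{\frac{1}{-21 + 15} \left(15 + \sqrt{2} \sqrt{15}\right)} = \frac{32}{\frac{1}{-6} \left(15 + \sqrt{30}\right)} = \frac{32}{\left(- \frac{1}{6}\right) \left(15 + \sqrt{30}\right)} = \frac{32}{- \frac{5}{2} - \frac{\sqrt{30}}{6}}$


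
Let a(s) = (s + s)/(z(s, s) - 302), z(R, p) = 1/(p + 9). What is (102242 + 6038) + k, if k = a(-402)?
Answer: 12851744332/118687 ≈ 1.0828e+5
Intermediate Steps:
z(R, p) = 1/(9 + p)
a(s) = 2*s/(-302 + 1/(9 + s)) (a(s) = (s + s)/(1/(9 + s) - 302) = (2*s)/(-302 + 1/(9 + s)) = 2*s/(-302 + 1/(9 + s)))
k = 315972/118687 (k = -2*(-402)*(9 - 402)/(2717 + 302*(-402)) = -2*(-402)*(-393)/(2717 - 121404) = -2*(-402)*(-393)/(-118687) = -2*(-402)*(-1/118687)*(-393) = 315972/118687 ≈ 2.6622)
(102242 + 6038) + k = (102242 + 6038) + 315972/118687 = 108280 + 315972/118687 = 12851744332/118687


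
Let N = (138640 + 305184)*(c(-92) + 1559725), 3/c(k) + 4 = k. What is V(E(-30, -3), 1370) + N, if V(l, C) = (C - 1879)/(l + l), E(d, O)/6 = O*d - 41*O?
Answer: 1769374065299449/2556 ≈ 6.9224e+11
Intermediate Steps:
E(d, O) = -246*O + 6*O*d (E(d, O) = 6*(O*d - 41*O) = 6*(-41*O + O*d) = -246*O + 6*O*d)
c(k) = 3/(-4 + k)
V(l, C) = (-1879 + C)/(2*l) (V(l, C) = (-1879 + C)/((2*l)) = (-1879 + C)*(1/(2*l)) = (-1879 + C)/(2*l))
N = 1384486749061/2 (N = (138640 + 305184)*(3/(-4 - 92) + 1559725) = 443824*(3/(-96) + 1559725) = 443824*(3*(-1/96) + 1559725) = 443824*(-1/32 + 1559725) = 443824*(49911199/32) = 1384486749061/2 ≈ 6.9224e+11)
V(E(-30, -3), 1370) + N = (-1879 + 1370)/(2*((6*(-3)*(-41 - 30)))) + 1384486749061/2 = (½)*(-509)/(6*(-3)*(-71)) + 1384486749061/2 = (½)*(-509)/1278 + 1384486749061/2 = (½)*(1/1278)*(-509) + 1384486749061/2 = -509/2556 + 1384486749061/2 = 1769374065299449/2556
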